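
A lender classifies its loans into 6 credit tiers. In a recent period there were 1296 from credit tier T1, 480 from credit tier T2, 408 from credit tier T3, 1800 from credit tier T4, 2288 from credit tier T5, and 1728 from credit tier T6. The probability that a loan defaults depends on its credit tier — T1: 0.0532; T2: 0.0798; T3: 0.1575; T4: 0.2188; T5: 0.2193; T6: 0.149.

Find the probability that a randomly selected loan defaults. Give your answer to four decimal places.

0.1656

Total: 1296 + 480 + 408 + 1800 + 2288 + 1728 = 8000.
P(T1) = 1296/8000 = 0.162. P(T2) = 480/8000 = 0.06. P(T3) = 408/8000 = 0.051. P(T4) = 1800/8000 = 0.225. P(T5) = 2288/8000 = 0.286. P(T6) = 1728/8000 = 0.216.
Using total probability over the partition,
P(D) = P(D|T1)·P(T1) + P(D|T2)·P(T2) + P(D|T3)·P(T3) + P(D|T4)·P(T4) + P(D|T5)·P(T5) + P(D|T6)·P(T6)
      = 0.0532·0.162 + 0.0798·0.06 + 0.1575·0.051 + 0.2188·0.225 + 0.2193·0.286 + 0.149·0.216
      = 0.0086184 + 0.004788 + 0.0080325 + 0.04923 + 0.0627198 + 0.032184 = 0.1655727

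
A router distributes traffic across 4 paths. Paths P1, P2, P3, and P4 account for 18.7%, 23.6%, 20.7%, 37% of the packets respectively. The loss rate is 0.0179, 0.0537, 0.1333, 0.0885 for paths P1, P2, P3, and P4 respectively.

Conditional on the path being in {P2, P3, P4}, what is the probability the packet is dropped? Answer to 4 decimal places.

Let S = {P2, P3, P4}.
P(S) = 0.236 + 0.207 + 0.37 = 0.813.
P(L ∩ S) = 0.0537·0.236 + 0.1333·0.207 + 0.0885·0.37 = 0.0126732 + 0.0275931 + 0.032745 = 0.0730113.
P(L | S) = 0.0730113 / 0.813 = 0.089805…

0.0898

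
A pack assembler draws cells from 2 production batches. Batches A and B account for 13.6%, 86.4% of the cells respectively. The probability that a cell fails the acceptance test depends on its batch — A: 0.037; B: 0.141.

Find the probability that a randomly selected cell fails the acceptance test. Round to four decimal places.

P(F) = P(F|A)·P(A) + P(F|B)·P(B)
      = 0.037·0.136 + 0.141·0.864
      = 0.005032 + 0.121824 = 0.126856

P(F) ≈ 0.1269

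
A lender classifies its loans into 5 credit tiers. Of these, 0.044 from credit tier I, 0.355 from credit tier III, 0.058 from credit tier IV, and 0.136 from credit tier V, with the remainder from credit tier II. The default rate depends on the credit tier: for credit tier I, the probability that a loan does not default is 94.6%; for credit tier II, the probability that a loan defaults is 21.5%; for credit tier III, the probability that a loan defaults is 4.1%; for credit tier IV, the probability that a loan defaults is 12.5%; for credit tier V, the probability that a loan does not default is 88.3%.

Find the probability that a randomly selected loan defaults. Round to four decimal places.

P(II) = 1 − (0.044 + 0.355 + 0.058 + 0.136) = 0.407.
P(D|I) = 1 − 0.946 = 0.054.
P(D|V) = 1 − 0.883 = 0.117.
By the law of total probability,
P(D) = P(D|I)·P(I) + P(D|II)·P(II) + P(D|III)·P(III) + P(D|IV)·P(IV) + P(D|V)·P(V)
      = 0.054·0.044 + 0.215·0.407 + 0.041·0.355 + 0.125·0.058 + 0.117·0.136
      = 0.002376 + 0.087505 + 0.014555 + 0.00725 + 0.015912 = 0.127598

P(D) ≈ 0.1276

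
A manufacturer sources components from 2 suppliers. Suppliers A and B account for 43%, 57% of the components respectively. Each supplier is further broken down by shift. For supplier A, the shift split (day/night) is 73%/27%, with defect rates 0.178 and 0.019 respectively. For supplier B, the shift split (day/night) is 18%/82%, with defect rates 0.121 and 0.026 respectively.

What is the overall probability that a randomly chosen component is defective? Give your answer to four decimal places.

P(D|A) = 0.73·0.178 + 0.27·0.019 = 0.12994 + 0.00513 = 0.13507
P(D|B) = 0.18·0.121 + 0.82·0.026 = 0.02178 + 0.02132 = 0.0431
By total probability over the outer partition,
P(D) = 0.43·0.13507 + 0.57·0.0431
      = 0.0580801 + 0.024567 = 0.0826471

0.0826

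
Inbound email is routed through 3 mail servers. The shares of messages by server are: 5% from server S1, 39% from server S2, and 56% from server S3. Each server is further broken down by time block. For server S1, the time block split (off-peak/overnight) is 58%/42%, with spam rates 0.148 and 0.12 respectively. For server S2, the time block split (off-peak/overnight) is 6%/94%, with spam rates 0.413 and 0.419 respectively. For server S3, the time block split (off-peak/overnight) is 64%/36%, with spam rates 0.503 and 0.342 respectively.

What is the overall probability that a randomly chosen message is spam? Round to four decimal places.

0.4193

P(S|S1) = 0.58·0.148 + 0.42·0.12 = 0.08584 + 0.0504 = 0.13624
P(S|S2) = 0.06·0.413 + 0.94·0.419 = 0.02478 + 0.39386 = 0.41864
P(S|S3) = 0.64·0.503 + 0.36·0.342 = 0.32192 + 0.12312 = 0.44504
Then overall,
P(S) = 0.05·0.13624 + 0.39·0.41864 + 0.56·0.44504
      = 0.006812 + 0.1632696 + 0.2492224 = 0.419304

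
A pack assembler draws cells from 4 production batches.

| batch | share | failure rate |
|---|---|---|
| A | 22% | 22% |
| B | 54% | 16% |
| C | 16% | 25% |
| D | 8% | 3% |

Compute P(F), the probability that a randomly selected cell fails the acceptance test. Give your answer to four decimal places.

P(F) ≈ 0.1772

By the law of total probability,
P(F) = P(F|A)·P(A) + P(F|B)·P(B) + P(F|C)·P(C) + P(F|D)·P(D)
      = 0.22·0.22 + 0.16·0.54 + 0.25·0.16 + 0.03·0.08
      = 0.0484 + 0.0864 + 0.04 + 0.0024 = 0.1772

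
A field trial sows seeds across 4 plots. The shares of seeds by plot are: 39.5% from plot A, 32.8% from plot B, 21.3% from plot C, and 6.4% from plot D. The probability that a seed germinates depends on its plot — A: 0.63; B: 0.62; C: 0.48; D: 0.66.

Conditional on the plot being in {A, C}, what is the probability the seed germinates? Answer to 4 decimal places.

Let S = {A, C}.
P(S) = 0.395 + 0.213 = 0.608.
P(G ∩ S) = 0.63·0.395 + 0.48·0.213 = 0.24885 + 0.10224 = 0.35109.
P(G | S) = 0.35109 / 0.608 = 0.577451…

0.5775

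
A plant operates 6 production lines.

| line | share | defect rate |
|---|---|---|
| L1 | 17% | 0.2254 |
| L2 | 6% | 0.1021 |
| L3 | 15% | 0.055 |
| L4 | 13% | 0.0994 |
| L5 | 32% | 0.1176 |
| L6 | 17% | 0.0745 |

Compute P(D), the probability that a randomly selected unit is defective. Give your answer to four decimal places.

0.1159

By the law of total probability,
P(D) = P(D|L1)·P(L1) + P(D|L2)·P(L2) + P(D|L3)·P(L3) + P(D|L4)·P(L4) + P(D|L5)·P(L5) + P(D|L6)·P(L6)
      = 0.2254·0.17 + 0.1021·0.06 + 0.055·0.15 + 0.0994·0.13 + 0.1176·0.32 + 0.0745·0.17
      = 0.038318 + 0.006126 + 0.00825 + 0.012922 + 0.037632 + 0.012665 = 0.115913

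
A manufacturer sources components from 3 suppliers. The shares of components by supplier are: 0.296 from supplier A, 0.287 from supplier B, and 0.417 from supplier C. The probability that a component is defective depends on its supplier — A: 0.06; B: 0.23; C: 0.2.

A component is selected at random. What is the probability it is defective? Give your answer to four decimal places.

Using total probability over the partition,
P(D) = P(D|A)·P(A) + P(D|B)·P(B) + P(D|C)·P(C)
      = 0.06·0.296 + 0.23·0.287 + 0.2·0.417
      = 0.01776 + 0.06601 + 0.0834 = 0.16717

P(D) ≈ 0.1672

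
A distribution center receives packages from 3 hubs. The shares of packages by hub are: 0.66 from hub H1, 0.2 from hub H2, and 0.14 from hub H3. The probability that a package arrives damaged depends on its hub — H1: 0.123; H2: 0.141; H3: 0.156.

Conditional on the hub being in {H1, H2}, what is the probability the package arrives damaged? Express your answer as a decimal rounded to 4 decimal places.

P(D|S) ≈ 0.1272

Let S = {H1, H2}.
P(S) = 0.66 + 0.2 = 0.86.
P(D ∩ S) = 0.123·0.66 + 0.141·0.2 = 0.08118 + 0.0282 = 0.10938.
P(D | S) = 0.10938 / 0.86 = 0.127186…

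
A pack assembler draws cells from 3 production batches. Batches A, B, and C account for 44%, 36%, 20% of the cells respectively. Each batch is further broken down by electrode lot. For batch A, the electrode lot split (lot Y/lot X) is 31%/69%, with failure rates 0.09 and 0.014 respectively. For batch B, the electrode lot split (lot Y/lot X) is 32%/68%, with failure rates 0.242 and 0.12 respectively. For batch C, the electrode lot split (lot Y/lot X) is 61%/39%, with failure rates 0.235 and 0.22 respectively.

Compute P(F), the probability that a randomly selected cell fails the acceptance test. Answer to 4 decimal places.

P(F|A) = 0.31·0.09 + 0.69·0.014 = 0.0279 + 0.00966 = 0.03756
P(F|B) = 0.32·0.242 + 0.68·0.12 = 0.07744 + 0.0816 = 0.15904
P(F|C) = 0.61·0.235 + 0.39·0.22 = 0.14335 + 0.0858 = 0.22915
By total probability over the outer partition,
P(F) = 0.44·0.03756 + 0.36·0.15904 + 0.2·0.22915
      = 0.0165264 + 0.0572544 + 0.04583 = 0.1196108

0.1196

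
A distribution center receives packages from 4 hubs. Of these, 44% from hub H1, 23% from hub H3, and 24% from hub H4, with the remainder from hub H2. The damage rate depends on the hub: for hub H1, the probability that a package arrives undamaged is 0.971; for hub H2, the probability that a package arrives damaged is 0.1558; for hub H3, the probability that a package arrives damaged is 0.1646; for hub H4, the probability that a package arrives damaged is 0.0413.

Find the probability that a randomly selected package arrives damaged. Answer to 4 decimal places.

P(D) ≈ 0.0746

P(H2) = 1 − (0.44 + 0.23 + 0.24) = 0.09.
P(D|H1) = 1 − 0.971 = 0.029.
P(D) = P(D|H1)·P(H1) + P(D|H2)·P(H2) + P(D|H3)·P(H3) + P(D|H4)·P(H4)
      = 0.029·0.44 + 0.1558·0.09 + 0.1646·0.23 + 0.0413·0.24
      = 0.01276 + 0.014022 + 0.037858 + 0.009912 = 0.074552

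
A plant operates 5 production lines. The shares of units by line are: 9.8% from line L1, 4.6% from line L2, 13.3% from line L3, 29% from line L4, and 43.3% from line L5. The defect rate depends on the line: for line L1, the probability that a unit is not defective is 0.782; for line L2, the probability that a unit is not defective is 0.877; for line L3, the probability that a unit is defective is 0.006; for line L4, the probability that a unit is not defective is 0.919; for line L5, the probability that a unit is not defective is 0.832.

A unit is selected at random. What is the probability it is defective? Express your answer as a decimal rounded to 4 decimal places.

P(D|L1) = 1 − 0.782 = 0.218.
P(D|L2) = 1 − 0.877 = 0.123.
P(D|L4) = 1 − 0.919 = 0.081.
P(D|L5) = 1 − 0.832 = 0.168.
P(D) = P(D|L1)·P(L1) + P(D|L2)·P(L2) + P(D|L3)·P(L3) + P(D|L4)·P(L4) + P(D|L5)·P(L5)
      = 0.218·0.098 + 0.123·0.046 + 0.006·0.133 + 0.081·0.29 + 0.168·0.433
      = 0.021364 + 0.005658 + 0.000798 + 0.02349 + 0.072744 = 0.124054

0.1241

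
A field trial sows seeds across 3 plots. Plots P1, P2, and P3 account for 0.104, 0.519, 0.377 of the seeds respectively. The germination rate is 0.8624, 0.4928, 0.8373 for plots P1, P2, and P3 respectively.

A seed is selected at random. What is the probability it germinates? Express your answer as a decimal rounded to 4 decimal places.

Using total probability over the partition,
P(G) = P(G|P1)·P(P1) + P(G|P2)·P(P2) + P(G|P3)·P(P3)
      = 0.8624·0.104 + 0.4928·0.519 + 0.8373·0.377
      = 0.0896896 + 0.2557632 + 0.3156621 = 0.6611149

P(G) ≈ 0.6611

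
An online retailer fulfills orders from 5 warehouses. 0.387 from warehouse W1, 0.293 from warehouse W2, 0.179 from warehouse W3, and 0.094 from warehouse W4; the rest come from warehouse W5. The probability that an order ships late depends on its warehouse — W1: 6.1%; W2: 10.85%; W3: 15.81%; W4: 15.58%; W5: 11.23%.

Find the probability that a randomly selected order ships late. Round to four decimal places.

P(W5) = 1 − (0.387 + 0.293 + 0.179 + 0.094) = 0.047.
Using total probability over the partition,
P(L) = P(L|W1)·P(W1) + P(L|W2)·P(W2) + P(L|W3)·P(W3) + P(L|W4)·P(W4) + P(L|W5)·P(W5)
      = 0.061·0.387 + 0.1085·0.293 + 0.1581·0.179 + 0.1558·0.094 + 0.1123·0.047
      = 0.023607 + 0.0317905 + 0.0282999 + 0.0146452 + 0.0052781 = 0.1036207

0.1036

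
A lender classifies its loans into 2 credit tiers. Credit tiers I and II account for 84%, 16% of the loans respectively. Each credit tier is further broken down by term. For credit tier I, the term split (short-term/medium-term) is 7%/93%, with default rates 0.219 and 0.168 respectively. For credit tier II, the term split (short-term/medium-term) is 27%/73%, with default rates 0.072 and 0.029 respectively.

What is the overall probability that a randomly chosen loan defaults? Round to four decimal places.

0.1506

P(D|I) = 0.07·0.219 + 0.93·0.168 = 0.01533 + 0.15624 = 0.17157
P(D|II) = 0.27·0.072 + 0.73·0.029 = 0.01944 + 0.02117 = 0.04061
Then overall,
P(D) = 0.84·0.17157 + 0.16·0.04061
      = 0.1441188 + 0.0064976 = 0.1506164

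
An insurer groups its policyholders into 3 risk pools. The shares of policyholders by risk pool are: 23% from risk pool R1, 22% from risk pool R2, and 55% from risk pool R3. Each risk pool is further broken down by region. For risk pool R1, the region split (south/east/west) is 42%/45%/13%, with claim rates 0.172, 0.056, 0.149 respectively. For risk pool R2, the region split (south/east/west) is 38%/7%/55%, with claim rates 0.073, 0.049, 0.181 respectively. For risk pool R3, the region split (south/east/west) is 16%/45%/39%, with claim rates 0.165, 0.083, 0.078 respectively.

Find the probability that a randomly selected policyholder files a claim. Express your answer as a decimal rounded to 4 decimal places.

0.1074

P(C|R1) = 0.42·0.172 + 0.45·0.056 + 0.13·0.149 = 0.07224 + 0.0252 + 0.01937 = 0.11681
P(C|R2) = 0.38·0.073 + 0.07·0.049 + 0.55·0.181 = 0.02774 + 0.00343 + 0.09955 = 0.13072
P(C|R3) = 0.16·0.165 + 0.45·0.083 + 0.39·0.078 = 0.0264 + 0.03735 + 0.03042 = 0.09417
Then overall,
P(C) = 0.23·0.11681 + 0.22·0.13072 + 0.55·0.09417
      = 0.0268663 + 0.0287584 + 0.0517935 = 0.1074182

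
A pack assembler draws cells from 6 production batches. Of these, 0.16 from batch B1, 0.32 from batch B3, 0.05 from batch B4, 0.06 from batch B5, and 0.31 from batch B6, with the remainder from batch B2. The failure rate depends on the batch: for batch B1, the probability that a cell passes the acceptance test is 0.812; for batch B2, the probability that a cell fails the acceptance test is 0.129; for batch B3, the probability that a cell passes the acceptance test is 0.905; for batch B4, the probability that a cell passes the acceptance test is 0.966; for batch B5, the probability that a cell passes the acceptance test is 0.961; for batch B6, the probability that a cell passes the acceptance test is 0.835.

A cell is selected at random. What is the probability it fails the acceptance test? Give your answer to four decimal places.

P(F) ≈ 0.1286

P(B2) = 1 − (0.16 + 0.32 + 0.05 + 0.06 + 0.31) = 0.1.
P(F|B1) = 1 − 0.812 = 0.188.
P(F|B3) = 1 − 0.905 = 0.095.
P(F|B4) = 1 − 0.966 = 0.034.
P(F|B5) = 1 − 0.961 = 0.039.
P(F|B6) = 1 − 0.835 = 0.165.
Using total probability over the partition,
P(F) = P(F|B1)·P(B1) + P(F|B2)·P(B2) + P(F|B3)·P(B3) + P(F|B4)·P(B4) + P(F|B5)·P(B5) + P(F|B6)·P(B6)
      = 0.188·0.16 + 0.129·0.1 + 0.095·0.32 + 0.034·0.05 + 0.039·0.06 + 0.165·0.31
      = 0.03008 + 0.0129 + 0.0304 + 0.0017 + 0.00234 + 0.05115 = 0.12857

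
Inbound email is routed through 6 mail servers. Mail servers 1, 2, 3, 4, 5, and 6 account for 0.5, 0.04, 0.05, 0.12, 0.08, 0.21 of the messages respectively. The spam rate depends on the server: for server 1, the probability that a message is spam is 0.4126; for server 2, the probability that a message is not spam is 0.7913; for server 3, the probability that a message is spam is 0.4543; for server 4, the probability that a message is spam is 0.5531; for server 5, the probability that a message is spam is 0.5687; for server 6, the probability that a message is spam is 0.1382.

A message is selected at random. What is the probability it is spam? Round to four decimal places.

0.3783

P(S|2) = 1 − 0.7913 = 0.2087.
P(S) = P(S|1)·P(1) + P(S|2)·P(2) + P(S|3)·P(3) + P(S|4)·P(4) + P(S|5)·P(5) + P(S|6)·P(6)
      = 0.4126·0.5 + 0.2087·0.04 + 0.4543·0.05 + 0.5531·0.12 + 0.5687·0.08 + 0.1382·0.21
      = 0.2063 + 0.008348 + 0.022715 + 0.066372 + 0.045496 + 0.029022 = 0.378253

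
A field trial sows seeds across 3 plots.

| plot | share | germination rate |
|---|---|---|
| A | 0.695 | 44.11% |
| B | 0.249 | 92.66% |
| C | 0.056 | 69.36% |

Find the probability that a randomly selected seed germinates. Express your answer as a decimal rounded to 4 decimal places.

P(G) ≈ 0.5761

P(G) = P(G|A)·P(A) + P(G|B)·P(B) + P(G|C)·P(C)
      = 0.4411·0.695 + 0.9266·0.249 + 0.6936·0.056
      = 0.3065645 + 0.2307234 + 0.0388416 = 0.5761295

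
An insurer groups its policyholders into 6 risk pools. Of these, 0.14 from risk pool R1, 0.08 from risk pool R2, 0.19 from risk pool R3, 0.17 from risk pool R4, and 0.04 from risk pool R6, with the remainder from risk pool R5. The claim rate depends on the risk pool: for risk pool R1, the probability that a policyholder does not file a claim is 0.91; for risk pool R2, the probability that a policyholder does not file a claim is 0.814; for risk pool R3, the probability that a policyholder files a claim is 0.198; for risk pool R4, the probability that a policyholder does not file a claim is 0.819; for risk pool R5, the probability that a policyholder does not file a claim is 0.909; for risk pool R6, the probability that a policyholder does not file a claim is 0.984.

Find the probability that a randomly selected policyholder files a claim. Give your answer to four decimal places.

0.1311

P(R5) = 1 − (0.14 + 0.08 + 0.19 + 0.17 + 0.04) = 0.38.
P(C|R1) = 1 − 0.91 = 0.09.
P(C|R2) = 1 − 0.814 = 0.186.
P(C|R4) = 1 − 0.819 = 0.181.
P(C|R5) = 1 − 0.909 = 0.091.
P(C|R6) = 1 − 0.984 = 0.016.
P(C) = P(C|R1)·P(R1) + P(C|R2)·P(R2) + P(C|R3)·P(R3) + P(C|R4)·P(R4) + P(C|R5)·P(R5) + P(C|R6)·P(R6)
      = 0.09·0.14 + 0.186·0.08 + 0.198·0.19 + 0.181·0.17 + 0.091·0.38 + 0.016·0.04
      = 0.0126 + 0.01488 + 0.03762 + 0.03077 + 0.03458 + 0.00064 = 0.13109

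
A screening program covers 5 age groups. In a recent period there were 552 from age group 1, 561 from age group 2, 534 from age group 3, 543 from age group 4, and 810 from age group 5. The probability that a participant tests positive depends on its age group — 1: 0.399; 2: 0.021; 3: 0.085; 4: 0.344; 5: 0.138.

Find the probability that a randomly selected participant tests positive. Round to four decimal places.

0.1920

Total: 552 + 561 + 534 + 543 + 810 = 3000.
P(1) = 552/3000 = 0.184. P(2) = 561/3000 = 0.187. P(3) = 534/3000 = 0.178. P(4) = 543/3000 = 0.181. P(5) = 810/3000 = 0.27.
Using total probability over the partition,
P(T) = P(T|1)·P(1) + P(T|2)·P(2) + P(T|3)·P(3) + P(T|4)·P(4) + P(T|5)·P(5)
      = 0.399·0.184 + 0.021·0.187 + 0.085·0.178 + 0.344·0.181 + 0.138·0.27
      = 0.073416 + 0.003927 + 0.01513 + 0.062264 + 0.03726 = 0.191997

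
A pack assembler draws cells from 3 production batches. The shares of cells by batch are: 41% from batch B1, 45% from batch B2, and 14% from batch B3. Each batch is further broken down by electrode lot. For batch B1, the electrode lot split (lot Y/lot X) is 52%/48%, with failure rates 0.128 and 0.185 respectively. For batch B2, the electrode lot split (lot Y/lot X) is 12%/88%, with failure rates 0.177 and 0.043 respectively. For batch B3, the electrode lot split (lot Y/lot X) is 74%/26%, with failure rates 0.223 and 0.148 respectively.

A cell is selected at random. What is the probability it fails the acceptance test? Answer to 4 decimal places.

P(F) ≈ 0.1188

P(F|B1) = 0.52·0.128 + 0.48·0.185 = 0.06656 + 0.0888 = 0.15536
P(F|B2) = 0.12·0.177 + 0.88·0.043 = 0.02124 + 0.03784 = 0.05908
P(F|B3) = 0.74·0.223 + 0.26·0.148 = 0.16502 + 0.03848 = 0.2035
Then overall,
P(F) = 0.41·0.15536 + 0.45·0.05908 + 0.14·0.2035
      = 0.0636976 + 0.026586 + 0.02849 = 0.1187736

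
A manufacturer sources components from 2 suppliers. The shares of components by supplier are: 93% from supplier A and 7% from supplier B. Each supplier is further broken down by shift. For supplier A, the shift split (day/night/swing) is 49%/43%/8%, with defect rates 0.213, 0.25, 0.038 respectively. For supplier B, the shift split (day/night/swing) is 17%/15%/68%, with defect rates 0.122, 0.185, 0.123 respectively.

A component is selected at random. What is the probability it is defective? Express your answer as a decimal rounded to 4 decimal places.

P(D|A) = 0.49·0.213 + 0.43·0.25 + 0.08·0.038 = 0.10437 + 0.1075 + 0.00304 = 0.21491
P(D|B) = 0.17·0.122 + 0.15·0.185 + 0.68·0.123 = 0.02074 + 0.02775 + 0.08364 = 0.13213
By total probability over the outer partition,
P(D) = 0.93·0.21491 + 0.07·0.13213
      = 0.1998663 + 0.0092491 = 0.2091154

0.2091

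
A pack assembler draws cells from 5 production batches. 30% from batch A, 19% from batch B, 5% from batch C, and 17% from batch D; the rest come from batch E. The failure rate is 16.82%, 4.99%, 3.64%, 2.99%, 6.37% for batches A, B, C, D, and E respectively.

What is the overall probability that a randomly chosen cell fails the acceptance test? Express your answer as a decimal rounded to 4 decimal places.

P(F) ≈ 0.0853

P(E) = 1 − (0.3 + 0.19 + 0.05 + 0.17) = 0.29.
P(F) = P(F|A)·P(A) + P(F|B)·P(B) + P(F|C)·P(C) + P(F|D)·P(D) + P(F|E)·P(E)
      = 0.1682·0.3 + 0.0499·0.19 + 0.0364·0.05 + 0.0299·0.17 + 0.0637·0.29
      = 0.05046 + 0.009481 + 0.00182 + 0.005083 + 0.018473 = 0.085317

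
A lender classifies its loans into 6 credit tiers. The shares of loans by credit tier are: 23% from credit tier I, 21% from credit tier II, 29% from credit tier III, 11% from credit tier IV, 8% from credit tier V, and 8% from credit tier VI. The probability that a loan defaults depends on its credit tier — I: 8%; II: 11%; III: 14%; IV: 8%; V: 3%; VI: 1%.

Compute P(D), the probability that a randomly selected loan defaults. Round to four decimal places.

P(D) ≈ 0.0941

Summing over the partition,
P(D) = P(D|I)·P(I) + P(D|II)·P(II) + P(D|III)·P(III) + P(D|IV)·P(IV) + P(D|V)·P(V) + P(D|VI)·P(VI)
      = 0.08·0.23 + 0.11·0.21 + 0.14·0.29 + 0.08·0.11 + 0.03·0.08 + 0.01·0.08
      = 0.0184 + 0.0231 + 0.0406 + 0.0088 + 0.0024 + 0.0008 = 0.0941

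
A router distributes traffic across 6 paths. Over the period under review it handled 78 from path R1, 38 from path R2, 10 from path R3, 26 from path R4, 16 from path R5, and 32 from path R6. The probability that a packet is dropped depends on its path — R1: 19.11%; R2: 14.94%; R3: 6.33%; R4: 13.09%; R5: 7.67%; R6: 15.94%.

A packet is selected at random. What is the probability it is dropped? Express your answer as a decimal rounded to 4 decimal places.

0.1547

Total: 78 + 38 + 10 + 26 + 16 + 32 = 200.
P(R1) = 78/200 = 0.39. P(R2) = 38/200 = 0.19. P(R3) = 10/200 = 0.05. P(R4) = 26/200 = 0.13. P(R5) = 16/200 = 0.08. P(R6) = 32/200 = 0.16.
P(L) = P(L|R1)·P(R1) + P(L|R2)·P(R2) + P(L|R3)·P(R3) + P(L|R4)·P(R4) + P(L|R5)·P(R5) + P(L|R6)·P(R6)
      = 0.1911·0.39 + 0.1494·0.19 + 0.0633·0.05 + 0.1309·0.13 + 0.0767·0.08 + 0.1594·0.16
      = 0.074529 + 0.028386 + 0.003165 + 0.017017 + 0.006136 + 0.025504 = 0.154737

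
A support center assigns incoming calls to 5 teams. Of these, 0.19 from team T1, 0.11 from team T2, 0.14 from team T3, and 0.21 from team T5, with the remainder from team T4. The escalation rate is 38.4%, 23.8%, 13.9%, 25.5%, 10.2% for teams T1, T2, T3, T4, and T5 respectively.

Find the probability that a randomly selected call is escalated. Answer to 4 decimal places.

P(T4) = 1 − (0.19 + 0.11 + 0.14 + 0.21) = 0.35.
Using total probability over the partition,
P(E) = P(E|T1)·P(T1) + P(E|T2)·P(T2) + P(E|T3)·P(T3) + P(E|T4)·P(T4) + P(E|T5)·P(T5)
      = 0.384·0.19 + 0.238·0.11 + 0.139·0.14 + 0.255·0.35 + 0.102·0.21
      = 0.07296 + 0.02618 + 0.01946 + 0.08925 + 0.02142 = 0.22927

P(E) ≈ 0.2293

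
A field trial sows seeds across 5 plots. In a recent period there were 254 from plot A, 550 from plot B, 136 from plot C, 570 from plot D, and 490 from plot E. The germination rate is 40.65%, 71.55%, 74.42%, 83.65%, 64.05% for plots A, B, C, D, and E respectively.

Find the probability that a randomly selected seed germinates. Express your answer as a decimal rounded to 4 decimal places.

0.6943

Total: 254 + 550 + 136 + 570 + 490 = 2000.
P(A) = 254/2000 = 0.127. P(B) = 550/2000 = 0.275. P(C) = 136/2000 = 0.068. P(D) = 570/2000 = 0.285. P(E) = 490/2000 = 0.245.
Using total probability over the partition,
P(G) = P(G|A)·P(A) + P(G|B)·P(B) + P(G|C)·P(C) + P(G|D)·P(D) + P(G|E)·P(E)
      = 0.4065·0.127 + 0.7155·0.275 + 0.7442·0.068 + 0.8365·0.285 + 0.6405·0.245
      = 0.0516255 + 0.1967625 + 0.0506056 + 0.2384025 + 0.1569225 = 0.6943186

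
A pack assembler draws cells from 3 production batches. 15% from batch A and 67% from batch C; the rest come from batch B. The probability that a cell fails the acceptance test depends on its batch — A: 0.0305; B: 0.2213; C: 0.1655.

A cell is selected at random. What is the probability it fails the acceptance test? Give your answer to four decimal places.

0.1553

P(B) = 1 − (0.15 + 0.67) = 0.18.
P(F) = P(F|A)·P(A) + P(F|B)·P(B) + P(F|C)·P(C)
      = 0.0305·0.15 + 0.2213·0.18 + 0.1655·0.67
      = 0.004575 + 0.039834 + 0.110885 = 0.155294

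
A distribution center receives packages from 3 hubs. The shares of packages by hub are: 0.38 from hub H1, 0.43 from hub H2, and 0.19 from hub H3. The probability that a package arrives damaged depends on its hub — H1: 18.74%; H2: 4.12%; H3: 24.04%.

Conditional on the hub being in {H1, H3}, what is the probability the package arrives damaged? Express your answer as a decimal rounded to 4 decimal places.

0.2051

Let S = {H1, H3}.
P(S) = 0.38 + 0.19 = 0.57.
P(D ∩ S) = 0.1874·0.38 + 0.2404·0.19 = 0.071212 + 0.045676 = 0.116888.
P(D | S) = 0.116888 / 0.57 = 0.205067…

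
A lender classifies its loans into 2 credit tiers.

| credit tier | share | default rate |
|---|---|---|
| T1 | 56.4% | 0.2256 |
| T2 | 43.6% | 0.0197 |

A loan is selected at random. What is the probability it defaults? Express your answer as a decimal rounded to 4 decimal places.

P(D) ≈ 0.1358

Using total probability over the partition,
P(D) = P(D|T1)·P(T1) + P(D|T2)·P(T2)
      = 0.2256·0.564 + 0.0197·0.436
      = 0.1272384 + 0.0085892 = 0.1358276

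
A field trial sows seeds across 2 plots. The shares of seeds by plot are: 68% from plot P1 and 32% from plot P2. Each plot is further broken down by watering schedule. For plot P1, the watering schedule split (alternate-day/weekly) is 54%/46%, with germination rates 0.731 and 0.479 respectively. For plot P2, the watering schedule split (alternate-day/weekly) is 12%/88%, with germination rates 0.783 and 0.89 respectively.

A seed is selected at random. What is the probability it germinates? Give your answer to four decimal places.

P(G|P1) = 0.54·0.731 + 0.46·0.479 = 0.39474 + 0.22034 = 0.61508
P(G|P2) = 0.12·0.783 + 0.88·0.89 = 0.09396 + 0.7832 = 0.87716
By total probability over the outer partition,
P(G) = 0.68·0.61508 + 0.32·0.87716
      = 0.4182544 + 0.2806912 = 0.6989456

0.6989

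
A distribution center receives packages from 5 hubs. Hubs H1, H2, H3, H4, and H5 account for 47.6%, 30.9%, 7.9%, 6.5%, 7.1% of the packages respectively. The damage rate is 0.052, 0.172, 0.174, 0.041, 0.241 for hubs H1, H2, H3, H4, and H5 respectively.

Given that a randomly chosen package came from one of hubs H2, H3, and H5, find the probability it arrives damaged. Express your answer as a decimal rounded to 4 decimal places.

0.1830

Let S = {H2, H3, H5}.
P(S) = 0.309 + 0.079 + 0.071 = 0.459.
P(D ∩ S) = 0.172·0.309 + 0.174·0.079 + 0.241·0.071 = 0.053148 + 0.013746 + 0.017111 = 0.084005.
P(D | S) = 0.084005 / 0.459 = 0.183017…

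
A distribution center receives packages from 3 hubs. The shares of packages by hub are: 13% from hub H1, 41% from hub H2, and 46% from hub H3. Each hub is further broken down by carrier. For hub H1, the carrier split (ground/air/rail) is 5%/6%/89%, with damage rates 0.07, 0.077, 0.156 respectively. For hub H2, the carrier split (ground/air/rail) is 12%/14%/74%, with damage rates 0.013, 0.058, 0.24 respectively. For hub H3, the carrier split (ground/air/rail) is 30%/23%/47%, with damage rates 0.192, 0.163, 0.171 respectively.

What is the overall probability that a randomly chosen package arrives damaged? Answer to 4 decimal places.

P(D|H1) = 0.05·0.07 + 0.06·0.077 + 0.89·0.156 = 0.0035 + 0.00462 + 0.13884 = 0.14696
P(D|H2) = 0.12·0.013 + 0.14·0.058 + 0.74·0.24 = 0.00156 + 0.00812 + 0.1776 = 0.18728
P(D|H3) = 0.3·0.192 + 0.23·0.163 + 0.47·0.171 = 0.0576 + 0.03749 + 0.08037 = 0.17546
Then overall,
P(D) = 0.13·0.14696 + 0.41·0.18728 + 0.46·0.17546
      = 0.0191048 + 0.0767848 + 0.0807116 = 0.1766012

P(D) ≈ 0.1766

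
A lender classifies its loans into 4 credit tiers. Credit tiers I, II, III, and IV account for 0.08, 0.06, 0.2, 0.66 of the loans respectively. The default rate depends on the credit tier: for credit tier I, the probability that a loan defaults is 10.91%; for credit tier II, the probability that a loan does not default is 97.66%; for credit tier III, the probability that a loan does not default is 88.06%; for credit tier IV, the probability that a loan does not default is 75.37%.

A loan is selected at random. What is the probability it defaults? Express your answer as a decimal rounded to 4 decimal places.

P(D) ≈ 0.1966

P(D|II) = 1 − 0.9766 = 0.0234.
P(D|III) = 1 − 0.8806 = 0.1194.
P(D|IV) = 1 − 0.7537 = 0.2463.
P(D) = P(D|I)·P(I) + P(D|II)·P(II) + P(D|III)·P(III) + P(D|IV)·P(IV)
      = 0.1091·0.08 + 0.0234·0.06 + 0.1194·0.2 + 0.2463·0.66
      = 0.008728 + 0.001404 + 0.02388 + 0.162558 = 0.19657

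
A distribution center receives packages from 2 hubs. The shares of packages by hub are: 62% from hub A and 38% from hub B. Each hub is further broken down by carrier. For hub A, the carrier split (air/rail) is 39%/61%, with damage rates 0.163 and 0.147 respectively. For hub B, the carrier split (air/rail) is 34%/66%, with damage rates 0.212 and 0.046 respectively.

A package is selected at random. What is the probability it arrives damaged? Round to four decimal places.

P(D|A) = 0.39·0.163 + 0.61·0.147 = 0.06357 + 0.08967 = 0.15324
P(D|B) = 0.34·0.212 + 0.66·0.046 = 0.07208 + 0.03036 = 0.10244
Then overall,
P(D) = 0.62·0.15324 + 0.38·0.10244
      = 0.0950088 + 0.0389272 = 0.133936

0.1339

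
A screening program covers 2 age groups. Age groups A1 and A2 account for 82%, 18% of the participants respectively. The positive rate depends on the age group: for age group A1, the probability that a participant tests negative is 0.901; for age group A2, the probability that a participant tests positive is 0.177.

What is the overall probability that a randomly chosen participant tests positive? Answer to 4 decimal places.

P(T|A1) = 1 − 0.901 = 0.099.
Using total probability over the partition,
P(T) = P(T|A1)·P(A1) + P(T|A2)·P(A2)
      = 0.099·0.82 + 0.177·0.18
      = 0.08118 + 0.03186 = 0.11304

P(T) ≈ 0.1130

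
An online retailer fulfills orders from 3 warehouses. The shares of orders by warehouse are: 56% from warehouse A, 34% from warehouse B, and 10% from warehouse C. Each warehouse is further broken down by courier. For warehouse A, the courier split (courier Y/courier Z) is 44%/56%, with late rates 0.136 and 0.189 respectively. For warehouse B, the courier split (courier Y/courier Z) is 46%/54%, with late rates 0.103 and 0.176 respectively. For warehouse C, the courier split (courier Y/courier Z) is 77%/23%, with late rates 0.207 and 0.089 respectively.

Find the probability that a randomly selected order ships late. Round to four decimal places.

0.1592

P(L|A) = 0.44·0.136 + 0.56·0.189 = 0.05984 + 0.10584 = 0.16568
P(L|B) = 0.46·0.103 + 0.54·0.176 = 0.04738 + 0.09504 = 0.14242
P(L|C) = 0.77·0.207 + 0.23·0.089 = 0.15939 + 0.02047 = 0.17986
By total probability over the outer partition,
P(L) = 0.56·0.16568 + 0.34·0.14242 + 0.1·0.17986
      = 0.0927808 + 0.0484228 + 0.017986 = 0.1591896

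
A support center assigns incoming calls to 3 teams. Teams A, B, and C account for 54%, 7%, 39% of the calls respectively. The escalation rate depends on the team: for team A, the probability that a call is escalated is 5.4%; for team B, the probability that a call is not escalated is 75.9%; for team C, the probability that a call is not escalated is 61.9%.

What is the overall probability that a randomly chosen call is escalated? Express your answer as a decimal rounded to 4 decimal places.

P(E|B) = 1 − 0.759 = 0.241.
P(E|C) = 1 − 0.619 = 0.381.
P(E) = P(E|A)·P(A) + P(E|B)·P(B) + P(E|C)·P(C)
      = 0.054·0.54 + 0.241·0.07 + 0.381·0.39
      = 0.02916 + 0.01687 + 0.14859 = 0.19462

P(E) ≈ 0.1946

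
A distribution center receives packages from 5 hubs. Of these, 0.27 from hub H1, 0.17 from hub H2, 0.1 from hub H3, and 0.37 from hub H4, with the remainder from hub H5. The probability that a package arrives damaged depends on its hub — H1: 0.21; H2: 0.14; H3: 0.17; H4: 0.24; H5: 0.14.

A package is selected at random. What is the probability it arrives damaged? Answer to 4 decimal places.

P(D) ≈ 0.1989

P(H5) = 1 − (0.27 + 0.17 + 0.1 + 0.37) = 0.09.
P(D) = P(D|H1)·P(H1) + P(D|H2)·P(H2) + P(D|H3)·P(H3) + P(D|H4)·P(H4) + P(D|H5)·P(H5)
      = 0.21·0.27 + 0.14·0.17 + 0.17·0.1 + 0.24·0.37 + 0.14·0.09
      = 0.0567 + 0.0238 + 0.017 + 0.0888 + 0.0126 = 0.1989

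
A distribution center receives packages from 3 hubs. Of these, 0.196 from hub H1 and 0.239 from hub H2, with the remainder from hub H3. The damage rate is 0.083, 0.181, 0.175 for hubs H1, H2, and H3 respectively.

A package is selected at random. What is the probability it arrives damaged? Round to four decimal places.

P(H3) = 1 − (0.196 + 0.239) = 0.565.
P(D) = P(D|H1)·P(H1) + P(D|H2)·P(H2) + P(D|H3)·P(H3)
      = 0.083·0.196 + 0.181·0.239 + 0.175·0.565
      = 0.016268 + 0.043259 + 0.098875 = 0.158402

P(D) ≈ 0.1584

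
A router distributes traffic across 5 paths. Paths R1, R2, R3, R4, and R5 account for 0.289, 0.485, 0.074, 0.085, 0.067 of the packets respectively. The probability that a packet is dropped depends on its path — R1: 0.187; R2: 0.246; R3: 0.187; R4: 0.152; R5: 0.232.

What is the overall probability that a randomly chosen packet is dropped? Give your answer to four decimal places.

Summing over the partition,
P(L) = P(L|R1)·P(R1) + P(L|R2)·P(R2) + P(L|R3)·P(R3) + P(L|R4)·P(R4) + P(L|R5)·P(R5)
      = 0.187·0.289 + 0.246·0.485 + 0.187·0.074 + 0.152·0.085 + 0.232·0.067
      = 0.054043 + 0.11931 + 0.013838 + 0.01292 + 0.015544 = 0.215655

0.2157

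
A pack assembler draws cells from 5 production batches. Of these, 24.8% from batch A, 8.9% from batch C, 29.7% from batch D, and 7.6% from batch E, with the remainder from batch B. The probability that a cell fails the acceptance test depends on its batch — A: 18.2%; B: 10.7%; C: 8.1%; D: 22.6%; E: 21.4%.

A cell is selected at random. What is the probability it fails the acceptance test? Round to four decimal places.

0.1668

P(B) = 1 − (0.248 + 0.089 + 0.297 + 0.076) = 0.29.
P(F) = P(F|A)·P(A) + P(F|B)·P(B) + P(F|C)·P(C) + P(F|D)·P(D) + P(F|E)·P(E)
      = 0.182·0.248 + 0.107·0.29 + 0.081·0.089 + 0.226·0.297 + 0.214·0.076
      = 0.045136 + 0.03103 + 0.007209 + 0.067122 + 0.016264 = 0.166761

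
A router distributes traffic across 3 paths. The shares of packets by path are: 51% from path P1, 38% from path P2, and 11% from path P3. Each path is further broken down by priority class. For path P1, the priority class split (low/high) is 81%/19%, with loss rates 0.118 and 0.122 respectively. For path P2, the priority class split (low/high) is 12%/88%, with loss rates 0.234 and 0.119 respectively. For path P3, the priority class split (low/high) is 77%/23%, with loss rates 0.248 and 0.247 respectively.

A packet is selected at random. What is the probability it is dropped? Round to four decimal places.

P(L) ≈ 0.1383

P(L|P1) = 0.81·0.118 + 0.19·0.122 = 0.09558 + 0.02318 = 0.11876
P(L|P2) = 0.12·0.234 + 0.88·0.119 = 0.02808 + 0.10472 = 0.1328
P(L|P3) = 0.77·0.248 + 0.23·0.247 = 0.19096 + 0.05681 = 0.24777
By total probability over the outer partition,
P(L) = 0.51·0.11876 + 0.38·0.1328 + 0.11·0.24777
      = 0.0605676 + 0.050464 + 0.0272547 = 0.1382863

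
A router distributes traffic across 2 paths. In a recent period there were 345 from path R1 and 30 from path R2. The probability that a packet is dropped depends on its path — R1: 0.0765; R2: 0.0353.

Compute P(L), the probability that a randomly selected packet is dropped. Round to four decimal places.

0.0732

Total: 345 + 30 = 375.
P(R1) = 345/375 = 0.92. P(R2) = 30/375 = 0.08.
By the law of total probability,
P(L) = P(L|R1)·P(R1) + P(L|R2)·P(R2)
      = 0.0765·0.92 + 0.0353·0.08
      = 0.07038 + 0.002824 = 0.073204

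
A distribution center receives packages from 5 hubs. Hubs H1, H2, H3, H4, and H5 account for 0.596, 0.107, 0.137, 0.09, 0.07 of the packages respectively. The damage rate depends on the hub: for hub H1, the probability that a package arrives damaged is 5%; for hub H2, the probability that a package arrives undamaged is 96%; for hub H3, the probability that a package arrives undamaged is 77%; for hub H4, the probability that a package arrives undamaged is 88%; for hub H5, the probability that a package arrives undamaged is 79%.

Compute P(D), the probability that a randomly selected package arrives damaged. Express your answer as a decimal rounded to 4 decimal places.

P(D|H2) = 1 − 0.96 = 0.04.
P(D|H3) = 1 − 0.77 = 0.23.
P(D|H4) = 1 − 0.88 = 0.12.
P(D|H5) = 1 − 0.79 = 0.21.
By the law of total probability,
P(D) = P(D|H1)·P(H1) + P(D|H2)·P(H2) + P(D|H3)·P(H3) + P(D|H4)·P(H4) + P(D|H5)·P(H5)
      = 0.05·0.596 + 0.04·0.107 + 0.23·0.137 + 0.12·0.09 + 0.21·0.07
      = 0.0298 + 0.00428 + 0.03151 + 0.0108 + 0.0147 = 0.09109

0.0911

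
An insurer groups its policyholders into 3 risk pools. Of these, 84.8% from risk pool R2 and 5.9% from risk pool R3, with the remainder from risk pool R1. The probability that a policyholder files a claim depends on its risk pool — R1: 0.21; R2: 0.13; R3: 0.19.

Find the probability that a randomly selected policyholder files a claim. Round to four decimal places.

P(R1) = 1 − (0.848 + 0.059) = 0.093.
Summing over the partition,
P(C) = P(C|R1)·P(R1) + P(C|R2)·P(R2) + P(C|R3)·P(R3)
      = 0.21·0.093 + 0.13·0.848 + 0.19·0.059
      = 0.01953 + 0.11024 + 0.01121 = 0.14098

P(C) ≈ 0.1410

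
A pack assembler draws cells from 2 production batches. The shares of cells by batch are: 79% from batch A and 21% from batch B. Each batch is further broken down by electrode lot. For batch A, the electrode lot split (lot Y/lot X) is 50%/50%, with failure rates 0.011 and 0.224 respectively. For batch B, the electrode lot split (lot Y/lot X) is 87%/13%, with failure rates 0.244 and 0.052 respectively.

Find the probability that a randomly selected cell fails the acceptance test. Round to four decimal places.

P(F|A) = 0.5·0.011 + 0.5·0.224 = 0.0055 + 0.112 = 0.1175
P(F|B) = 0.87·0.244 + 0.13·0.052 = 0.21228 + 0.00676 = 0.21904
By total probability over the outer partition,
P(F) = 0.79·0.1175 + 0.21·0.21904
      = 0.092825 + 0.0459984 = 0.1388234

0.1388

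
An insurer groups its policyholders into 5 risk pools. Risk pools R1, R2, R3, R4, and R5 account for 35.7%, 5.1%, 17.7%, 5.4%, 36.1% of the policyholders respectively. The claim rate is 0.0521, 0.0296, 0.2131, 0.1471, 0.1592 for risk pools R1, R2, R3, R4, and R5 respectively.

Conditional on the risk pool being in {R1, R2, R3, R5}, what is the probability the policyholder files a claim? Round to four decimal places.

Let S = {R1, R2, R3, R5}.
P(S) = 0.357 + 0.051 + 0.177 + 0.361 = 0.946.
P(C ∩ S) = 0.0521·0.357 + 0.0296·0.051 + 0.2131·0.177 + 0.1592·0.361 = 0.0185997 + 0.0015096 + 0.0377187 + 0.0574712 = 0.1152992.
P(C | S) = 0.1152992 / 0.946 = 0.121881…

0.1219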